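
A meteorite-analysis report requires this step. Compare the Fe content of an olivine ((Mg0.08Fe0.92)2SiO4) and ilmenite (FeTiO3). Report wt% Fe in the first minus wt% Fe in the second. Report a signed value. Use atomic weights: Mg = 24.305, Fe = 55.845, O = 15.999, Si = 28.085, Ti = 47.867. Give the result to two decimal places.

First mineral: 102.755 g Fe in 198.725 g formula = 51.71 wt% Fe.
Second mineral: 55.845 g Fe in 151.709 g formula = 36.81 wt% Fe.
51.71% − 36.81% gives a difference of 14.90 percentage points.

14.90 percentage points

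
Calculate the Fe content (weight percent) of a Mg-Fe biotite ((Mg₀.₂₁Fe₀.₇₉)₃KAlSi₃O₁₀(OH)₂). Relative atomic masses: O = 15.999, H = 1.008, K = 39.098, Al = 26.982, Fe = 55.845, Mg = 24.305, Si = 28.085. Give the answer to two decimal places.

26.90 weight percent

Molar mass of (Mg₀.₂₁Fe₀.₇₉)₃KAlSi₃O₁₀(OH)₂: 0.63·24.305 + 2.37·55.845 + 1·39.098 + 1·26.982 + 3·28.085 + 12·15.999 + 2·1.008 = 492.004 g/mol.
Mass of Fe per formula unit: 2.37 × 55.845 = 132.353 g.
Weight fraction Fe = 132.353 / 492.004 = 0.2690.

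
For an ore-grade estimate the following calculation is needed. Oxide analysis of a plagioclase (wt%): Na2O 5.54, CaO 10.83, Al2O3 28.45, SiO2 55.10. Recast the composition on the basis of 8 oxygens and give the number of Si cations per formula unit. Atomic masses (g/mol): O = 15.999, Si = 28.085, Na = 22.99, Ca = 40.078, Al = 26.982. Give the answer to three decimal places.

2.484 Si apfu

Na2O: 5.54/61.979 = 0.08939 mol → 0.17878 mol Na, 0.08939 mol O.
CaO: 10.83/56.077 = 0.19313 mol → 0.19313 mol Ca, 0.19313 mol O.
Al2O3: 28.45/101.961 = 0.27903 mol → 0.55806 mol Al, 0.83709 mol O.
SiO2: 55.10/60.083 = 0.91706 mol → 0.91706 mol Si, 1.83412 mol O.
Total oxygen = 2.95373 mol. Normalization factor = 8/2.95373 = 2.70844.
Si per 8 O = 0.91706 × 2.70844 = 2.484.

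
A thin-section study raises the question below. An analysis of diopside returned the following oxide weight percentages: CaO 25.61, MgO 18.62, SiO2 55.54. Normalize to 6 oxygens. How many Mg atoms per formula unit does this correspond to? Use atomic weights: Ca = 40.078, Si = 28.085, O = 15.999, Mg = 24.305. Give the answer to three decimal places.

1.002 Mg apfu

25.61 wt% CaO ÷ 56.077 g/mol = 0.45669 mol, giving 0.45669 Ca and 0.45669 O.
18.62 wt% MgO ÷ 40.304 g/mol = 0.46199 mol, giving 0.46199 Mg and 0.46199 O.
55.54 wt% SiO2 ÷ 60.083 g/mol = 0.92439 mol, giving 0.92439 Si and 1.84878 O.
Oxygen sums to 2.76746; scaling by 6/2.76746 = 2.16805 puts the formula on 6 O.
Mg: 0.46199 × 2.16805 = 1.002 atoms per formula unit.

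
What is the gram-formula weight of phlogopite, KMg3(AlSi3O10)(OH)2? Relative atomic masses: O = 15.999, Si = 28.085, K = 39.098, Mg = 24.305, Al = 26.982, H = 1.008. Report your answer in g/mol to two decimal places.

M = 1*39.098 + 3*24.305 + 1*26.982 + 3*28.085 + 12*15.999 + 2*1.008

417.25 g/mol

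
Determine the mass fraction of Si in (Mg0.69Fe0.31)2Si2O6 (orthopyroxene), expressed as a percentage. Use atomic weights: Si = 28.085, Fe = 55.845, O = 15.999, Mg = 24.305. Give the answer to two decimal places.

25.49 weight percent

Molar mass of (Mg0.69Fe0.31)2Si2O6: 1.38·24.305 + 0.62·55.845 + 2·28.085 + 6·15.999 = 220.329 g/mol.
Mass of Si per formula unit: 2 × 28.085 = 56.170 g.
Weight fraction Si = 56.170 / 220.329 = 0.2549.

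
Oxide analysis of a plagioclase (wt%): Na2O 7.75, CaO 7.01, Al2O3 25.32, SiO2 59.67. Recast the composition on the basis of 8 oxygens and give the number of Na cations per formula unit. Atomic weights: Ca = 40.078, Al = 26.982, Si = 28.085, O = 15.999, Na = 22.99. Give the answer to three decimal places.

0.671 Na apfu

7.75 wt% Na2O ÷ 61.979 g/mol = 0.12504 mol, giving 0.25008 Na and 0.12504 O.
7.01 wt% CaO ÷ 56.077 g/mol = 0.12501 mol, giving 0.12501 Ca and 0.12501 O.
25.32 wt% Al2O3 ÷ 101.961 g/mol = 0.24833 mol, giving 0.49666 Al and 0.74499 O.
59.67 wt% SiO2 ÷ 60.083 g/mol = 0.99313 mol, giving 0.99313 Si and 1.98626 O.
Oxygen sums to 2.98130; scaling by 8/2.98130 = 2.68339 puts the formula on 8 O.
Na: 0.25008 × 2.68339 = 0.671 atoms per formula unit.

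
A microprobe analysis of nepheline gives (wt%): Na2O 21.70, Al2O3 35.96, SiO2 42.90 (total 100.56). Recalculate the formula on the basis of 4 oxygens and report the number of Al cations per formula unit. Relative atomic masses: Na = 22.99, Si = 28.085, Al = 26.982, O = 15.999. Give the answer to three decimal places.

0.995 Al apfu

21.70 wt% Na2O ÷ 61.979 g/mol = 0.35012 mol, giving 0.70024 Na and 0.35012 O.
35.96 wt% Al2O3 ÷ 101.961 g/mol = 0.35268 mol, giving 0.70536 Al and 1.05804 O.
42.90 wt% SiO2 ÷ 60.083 g/mol = 0.71401 mol, giving 0.71401 Si and 1.42802 O.
Oxygen sums to 2.83618; scaling by 4/2.83618 = 1.41035 puts the formula on 4 O.
Al: 0.70536 × 1.41035 = 0.995 atoms per formula unit.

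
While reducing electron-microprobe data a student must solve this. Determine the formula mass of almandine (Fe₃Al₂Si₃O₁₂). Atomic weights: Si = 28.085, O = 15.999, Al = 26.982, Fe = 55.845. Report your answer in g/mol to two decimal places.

Fe: 3 × 55.845 = 167.5350
Al: 2 × 26.982 = 53.9640
Si: 3 × 28.085 = 84.2550
O: 12 × 15.999 = 191.9880
Summing the contributions gives the formula mass.

497.74 g/mol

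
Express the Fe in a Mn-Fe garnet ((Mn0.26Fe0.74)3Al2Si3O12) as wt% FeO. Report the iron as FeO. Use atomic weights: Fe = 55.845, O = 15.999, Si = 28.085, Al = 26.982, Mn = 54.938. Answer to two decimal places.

Molar mass of (Mn0.26Fe0.74)3Al2Si3O12 = 0.78×54.938 + 2.22×55.845 + 2×26.982 + 3×28.085 + 12×15.999 = 497.035 g/mol.
Each formula unit contains 2.22 Fe, equivalent to 2.22/1 = 2.2200 mol FeO.
M(FeO) = 1×55.845 + 1×15.999 = 71.844 g/mol.
Mass of FeO per formula unit = 2.2200 × 71.844 = 159.494 g.
FeO wt% = 159.494 / 497.035 × 100 = 32.09%.

32.09 wt%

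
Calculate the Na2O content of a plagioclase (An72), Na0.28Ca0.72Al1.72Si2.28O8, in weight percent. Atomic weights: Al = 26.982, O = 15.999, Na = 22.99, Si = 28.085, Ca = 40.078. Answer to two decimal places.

M(Na0.28Ca0.72Al1.72Si2.28O8) = 273.728 g/mol; M(Na2O) = 61.979 g/mol.
Moles Na2O per formula unit = 0.28 Na ÷ 2 = 0.1400.
Na2O fraction = (0.1400 × 61.979) / 273.728 = 8.677/273.728 = 0.0317.

3.17 wt%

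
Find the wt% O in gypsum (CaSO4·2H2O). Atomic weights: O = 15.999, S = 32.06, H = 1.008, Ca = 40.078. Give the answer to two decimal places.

55.76 mass %

Formula mass = 1*40.078 + 1*32.06 + 6*15.999 + 4*1.008 = 172.164 g/mol, of which 95.994 g is O.
So O makes up 95.994/172.164 = 0.5576 of the mass, i.e. 55.76%.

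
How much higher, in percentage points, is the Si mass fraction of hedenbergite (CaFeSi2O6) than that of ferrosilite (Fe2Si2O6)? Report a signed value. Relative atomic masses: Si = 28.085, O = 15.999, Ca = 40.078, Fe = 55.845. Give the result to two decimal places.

1.35 percentage points

Si in CaFeSi2O6: molar mass 248.087 g/mol; 2×28.085 = 56.170 g → 22.64 wt%.
Si in Fe2Si2O6: molar mass 263.854 g/mol; 2×28.085 = 56.170 g → 21.29 wt%.
Difference = 22.64 − 21.29 = 1.35 percentage points.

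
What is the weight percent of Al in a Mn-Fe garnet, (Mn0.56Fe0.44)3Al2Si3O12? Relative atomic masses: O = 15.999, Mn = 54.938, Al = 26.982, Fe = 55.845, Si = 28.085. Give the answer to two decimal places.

Formula mass = 1.68*54.938 + 1.32*55.845 + 2*26.982 + 3*28.085 + 12*15.999 = 496.218 g/mol, of which 53.964 g is Al.
So Al makes up 53.964/496.218 = 0.1088 of the mass, i.e. 10.88%.

10.88 weight percent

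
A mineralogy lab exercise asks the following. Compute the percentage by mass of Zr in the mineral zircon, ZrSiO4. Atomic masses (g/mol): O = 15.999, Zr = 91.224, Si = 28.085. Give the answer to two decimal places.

49.77 mass %

Molar mass of ZrSiO4: 1*91.224 + 1*28.085 + 4*15.999 = 183.305 g/mol.
Mass of Zr per formula unit: 1 × 91.224 = 91.224 g.
Weight fraction Zr = 91.224 / 183.305 = 0.4977.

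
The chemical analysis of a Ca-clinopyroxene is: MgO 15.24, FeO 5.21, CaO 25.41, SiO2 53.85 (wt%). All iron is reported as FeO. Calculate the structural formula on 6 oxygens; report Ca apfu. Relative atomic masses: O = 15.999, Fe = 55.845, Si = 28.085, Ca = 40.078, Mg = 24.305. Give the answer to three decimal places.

15.24 wt% MgO ÷ 40.304 g/mol = 0.37813 mol, giving 0.37813 Mg and 0.37813 O.
5.21 wt% FeO ÷ 71.844 g/mol = 0.07252 mol, giving 0.07252 Fe and 0.07252 O.
25.41 wt% CaO ÷ 56.077 g/mol = 0.45313 mol, giving 0.45313 Ca and 0.45313 O.
53.85 wt% SiO2 ÷ 60.083 g/mol = 0.89626 mol, giving 0.89626 Si and 1.79252 O.
Oxygen sums to 2.69630; scaling by 6/2.69630 = 2.22527 puts the formula on 6 O.
Ca: 0.45313 × 2.22527 = 1.008 atoms per formula unit.

1.008 Ca apfu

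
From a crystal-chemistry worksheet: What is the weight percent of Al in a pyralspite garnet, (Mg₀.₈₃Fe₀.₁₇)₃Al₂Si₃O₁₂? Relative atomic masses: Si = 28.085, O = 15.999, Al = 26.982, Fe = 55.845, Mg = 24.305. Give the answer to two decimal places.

12.87 wt%

Molar mass of (Mg₀.₈₃Fe₀.₁₇)₃Al₂Si₃O₁₂: 2.49·24.305 + 0.51·55.845 + 2·26.982 + 3·28.085 + 12·15.999 = 419.207 g/mol.
Mass of Al per formula unit: 2 × 26.982 = 53.964 g.
Weight fraction Al = 53.964 / 419.207 = 0.1287.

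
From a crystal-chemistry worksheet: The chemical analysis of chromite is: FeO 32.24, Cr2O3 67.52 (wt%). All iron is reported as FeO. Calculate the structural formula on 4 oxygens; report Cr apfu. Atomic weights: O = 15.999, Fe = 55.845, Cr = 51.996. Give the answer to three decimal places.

FeO: 32.24/71.844 = 0.44875 mol → 0.44875 mol Fe, 0.44875 mol O.
Cr2O3: 67.52/151.989 = 0.44424 mol → 0.88848 mol Cr, 1.33272 mol O.
Total oxygen = 1.78147 mol. Normalization factor = 4/1.78147 = 2.24534.
Cr per 4 O = 0.88848 × 2.24534 = 1.995.

1.995 Cr apfu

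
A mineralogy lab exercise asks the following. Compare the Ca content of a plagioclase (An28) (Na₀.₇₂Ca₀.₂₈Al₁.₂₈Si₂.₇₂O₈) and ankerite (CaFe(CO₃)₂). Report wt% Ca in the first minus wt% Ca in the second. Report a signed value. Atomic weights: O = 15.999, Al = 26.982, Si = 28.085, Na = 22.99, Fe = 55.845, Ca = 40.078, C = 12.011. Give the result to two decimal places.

M(Na₀.₇₂Ca₀.₂₈Al₁.₂₈Si₂.₇₂O₈) = 266.695 g/mol, so wt% Ca = 11.222/266.695 × 100 = 4.21%.
M(CaFe(CO₃)₂) = 215.939 g/mol, so wt% Ca = 40.078/215.939 × 100 = 18.56%.
4.21 − 18.56 = -14.35 pp.

-14.35 percentage points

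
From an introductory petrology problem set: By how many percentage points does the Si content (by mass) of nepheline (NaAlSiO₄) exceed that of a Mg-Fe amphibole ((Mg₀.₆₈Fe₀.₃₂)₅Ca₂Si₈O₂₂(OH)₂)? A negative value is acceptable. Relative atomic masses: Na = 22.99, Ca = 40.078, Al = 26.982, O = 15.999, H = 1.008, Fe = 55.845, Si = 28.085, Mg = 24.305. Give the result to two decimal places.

-6.27 percentage points

M(NaAlSiO₄) = 142.053 g/mol, so wt% Si = 28.085/142.053 × 100 = 19.77%.
M((Mg₀.₆₈Fe₀.₃₂)₅Ca₂Si₈O₂₂(OH)₂) = 862.817 g/mol, so wt% Si = 224.680/862.817 × 100 = 26.04%.
19.77 − 26.04 = -6.27 pp.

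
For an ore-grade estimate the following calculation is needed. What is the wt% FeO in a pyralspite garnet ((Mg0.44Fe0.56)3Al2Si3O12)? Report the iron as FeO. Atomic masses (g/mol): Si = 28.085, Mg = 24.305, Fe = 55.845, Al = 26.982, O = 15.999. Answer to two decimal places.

Formula mass = 456.109 g/mol.
1.68 Fe → 1.6800 mol FeO per formula unit; M(FeO) = 71.844, so FeO mass = 120.698 g.
120.698/456.109 × 100 = 26.46 wt%.

26.46 wt%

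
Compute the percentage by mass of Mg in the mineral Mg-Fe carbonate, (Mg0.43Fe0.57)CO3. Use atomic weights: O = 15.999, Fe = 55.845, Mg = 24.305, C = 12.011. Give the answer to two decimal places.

Formula mass = 0.43×24.305 + 0.57×55.845 + 1×12.011 + 3×15.999 = 102.291 g/mol, of which 10.451 g is Mg.
So Mg makes up 10.451/102.291 = 0.1022 of the mass, i.e. 10.22%.

10.22 mass %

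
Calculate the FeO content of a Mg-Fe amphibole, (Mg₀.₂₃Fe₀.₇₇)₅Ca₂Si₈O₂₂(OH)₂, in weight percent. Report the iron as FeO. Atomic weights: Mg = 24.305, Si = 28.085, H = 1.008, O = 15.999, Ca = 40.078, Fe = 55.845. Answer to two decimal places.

29.62 wt%

Formula mass = 933.782 g/mol.
3.85 Fe → 3.8500 mol FeO per formula unit; M(FeO) = 71.844, so FeO mass = 276.599 g.
276.599/933.782 × 100 = 29.62 wt%.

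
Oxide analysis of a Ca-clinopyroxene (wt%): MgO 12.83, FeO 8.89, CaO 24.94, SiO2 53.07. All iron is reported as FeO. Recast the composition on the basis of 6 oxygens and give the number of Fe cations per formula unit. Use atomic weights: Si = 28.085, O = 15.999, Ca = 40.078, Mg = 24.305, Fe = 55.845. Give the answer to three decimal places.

0.280 Fe apfu

12.83 wt% MgO ÷ 40.304 g/mol = 0.31833 mol, giving 0.31833 Mg and 0.31833 O.
8.89 wt% FeO ÷ 71.844 g/mol = 0.12374 mol, giving 0.12374 Fe and 0.12374 O.
24.94 wt% CaO ÷ 56.077 g/mol = 0.44475 mol, giving 0.44475 Ca and 0.44475 O.
53.07 wt% SiO2 ÷ 60.083 g/mol = 0.88328 mol, giving 0.88328 Si and 1.76656 O.
Oxygen sums to 2.65338; scaling by 6/2.65338 = 2.26127 puts the formula on 6 O.
Fe: 0.12374 × 2.26127 = 0.280 atoms per formula unit.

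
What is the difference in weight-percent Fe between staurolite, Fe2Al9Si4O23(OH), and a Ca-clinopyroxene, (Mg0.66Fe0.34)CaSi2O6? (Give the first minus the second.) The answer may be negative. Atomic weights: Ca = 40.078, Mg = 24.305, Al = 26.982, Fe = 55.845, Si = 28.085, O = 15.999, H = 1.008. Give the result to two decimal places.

4.76 percentage points

Fe in Fe2Al9Si4O23(OH): molar mass 851.852 g/mol; 2×55.845 = 111.690 g → 13.11 wt%.
Fe in (Mg0.66Fe0.34)CaSi2O6: molar mass 227.271 g/mol; 0.34×55.845 = 18.987 g → 8.35 wt%.
Difference = 13.11 − 8.35 = 4.76 percentage points.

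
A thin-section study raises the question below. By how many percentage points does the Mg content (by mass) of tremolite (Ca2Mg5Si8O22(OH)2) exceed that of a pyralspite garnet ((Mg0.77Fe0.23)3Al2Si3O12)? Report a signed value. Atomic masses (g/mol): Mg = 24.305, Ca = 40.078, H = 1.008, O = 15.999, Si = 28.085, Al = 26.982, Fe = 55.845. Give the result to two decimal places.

1.75 percentage points

Mg in Ca2Mg5Si8O22(OH)2: molar mass 812.353 g/mol; 5×24.305 = 121.525 g → 14.96 wt%.
Mg in (Mg0.77Fe0.23)3Al2Si3O12: molar mass 424.885 g/mol; 2.31×24.305 = 56.145 g → 13.21 wt%.
Difference = 14.96 − 13.21 = 1.75 percentage points.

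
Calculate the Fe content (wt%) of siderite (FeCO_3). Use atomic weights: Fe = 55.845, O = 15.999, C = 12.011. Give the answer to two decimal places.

Formula mass = 1×55.845 + 1×12.011 + 3×15.999 = 115.853 g/mol, of which 55.845 g is Fe.
So Fe makes up 55.845/115.853 = 0.4820 of the mass, i.e. 48.20%.

48.20 wt%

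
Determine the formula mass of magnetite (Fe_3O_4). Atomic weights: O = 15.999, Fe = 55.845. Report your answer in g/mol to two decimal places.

231.53 g/mol

M = 3·55.845 + 4·15.999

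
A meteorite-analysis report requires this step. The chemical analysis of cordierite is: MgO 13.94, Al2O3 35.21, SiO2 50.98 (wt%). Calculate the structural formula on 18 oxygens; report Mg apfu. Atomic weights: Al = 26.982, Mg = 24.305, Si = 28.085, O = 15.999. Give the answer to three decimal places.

2.022 Mg apfu

13.94 wt% MgO ÷ 40.304 g/mol = 0.34587 mol, giving 0.34587 Mg and 0.34587 O.
35.21 wt% Al2O3 ÷ 101.961 g/mol = 0.34533 mol, giving 0.69066 Al and 1.03599 O.
50.98 wt% SiO2 ÷ 60.083 g/mol = 0.84849 mol, giving 0.84849 Si and 1.69698 O.
Oxygen sums to 3.07884; scaling by 18/3.07884 = 5.84636 puts the formula on 18 O.
Mg: 0.34587 × 5.84636 = 2.022 atoms per formula unit.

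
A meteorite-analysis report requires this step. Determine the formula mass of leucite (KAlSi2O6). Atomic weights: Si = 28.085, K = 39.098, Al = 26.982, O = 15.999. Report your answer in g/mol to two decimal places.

K: 1 × 39.098 = 39.0980
Al: 1 × 26.982 = 26.9820
Si: 2 × 28.085 = 56.1700
O: 6 × 15.999 = 95.9940
Summing the contributions gives the formula mass.

218.24 g/mol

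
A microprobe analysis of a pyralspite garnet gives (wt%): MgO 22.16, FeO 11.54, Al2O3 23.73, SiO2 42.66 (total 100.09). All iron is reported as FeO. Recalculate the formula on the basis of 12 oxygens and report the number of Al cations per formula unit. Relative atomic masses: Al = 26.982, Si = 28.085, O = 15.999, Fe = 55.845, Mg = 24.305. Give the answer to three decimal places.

1.975 Al apfu

MgO (M=40.304): mol = 0.54982; Mg = 0.54982, O = 0.54982.
FeO (M=71.844): mol = 0.16063; Fe = 0.16063, O = 0.16063.
Al2O3 (M=101.961): mol = 0.23274; Al = 0.46548, O = 0.69822.
SiO2 (M=60.083): mol = 0.71002; Si = 0.71002, O = 1.42004.
ΣO = 2.82871; factor = 12/ΣO = 4.24222.
Al apfu = 0.46548 × 4.24222 = 1.975.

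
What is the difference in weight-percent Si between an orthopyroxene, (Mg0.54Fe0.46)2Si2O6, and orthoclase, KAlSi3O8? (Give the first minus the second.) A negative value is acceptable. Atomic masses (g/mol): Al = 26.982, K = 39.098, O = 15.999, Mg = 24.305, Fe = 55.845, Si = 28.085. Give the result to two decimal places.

-5.83 percentage points

M((Mg0.54Fe0.46)2Si2O6) = 229.791 g/mol, so wt% Si = 56.170/229.791 × 100 = 24.44%.
M(KAlSi3O8) = 278.327 g/mol, so wt% Si = 84.255/278.327 × 100 = 30.27%.
24.44 − 30.27 = -5.83 pp.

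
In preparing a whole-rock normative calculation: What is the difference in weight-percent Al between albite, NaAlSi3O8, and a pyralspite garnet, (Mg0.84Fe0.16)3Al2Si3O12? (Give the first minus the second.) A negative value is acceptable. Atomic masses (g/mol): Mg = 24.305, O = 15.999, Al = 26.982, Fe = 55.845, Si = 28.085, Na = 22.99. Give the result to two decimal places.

-2.61 percentage points

M(NaAlSi3O8) = 262.219 g/mol, so wt% Al = 26.982/262.219 × 100 = 10.29%.
M((Mg0.84Fe0.16)3Al2Si3O12) = 418.261 g/mol, so wt% Al = 53.964/418.261 × 100 = 12.90%.
10.29 − 12.90 = -2.61 pp.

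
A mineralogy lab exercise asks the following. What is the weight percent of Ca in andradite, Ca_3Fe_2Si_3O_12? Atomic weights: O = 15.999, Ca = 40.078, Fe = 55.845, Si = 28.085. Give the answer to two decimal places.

Formula mass = 3×40.078 + 2×55.845 + 3×28.085 + 12×15.999 = 508.167 g/mol, of which 120.234 g is Ca.
So Ca makes up 120.234/508.167 = 0.2366 of the mass, i.e. 23.66%.

23.66 weight percent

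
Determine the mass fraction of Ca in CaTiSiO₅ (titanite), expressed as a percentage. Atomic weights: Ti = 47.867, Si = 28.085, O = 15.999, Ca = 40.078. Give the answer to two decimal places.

M(CaTiSiO₅) = 196.025 g/mol.
Ca contributes 1 × 40.078 = 40.078 g per mole.
40.078/196.025 = 0.2045 → 20.45%.

20.45 weight percent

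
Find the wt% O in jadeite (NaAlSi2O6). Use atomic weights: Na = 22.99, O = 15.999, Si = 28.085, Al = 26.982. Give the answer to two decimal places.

47.49 weight percent

M(NaAlSi2O6) = 202.136 g/mol.
O contributes 6 × 15.999 = 95.994 g per mole.
95.994/202.136 = 0.4749 → 47.49%.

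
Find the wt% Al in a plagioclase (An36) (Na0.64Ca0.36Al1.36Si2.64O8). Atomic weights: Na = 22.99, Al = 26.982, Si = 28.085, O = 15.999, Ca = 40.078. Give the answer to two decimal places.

13.69 mass %

Molar mass of Na0.64Ca0.36Al1.36Si2.64O8: 0.64·22.99 + 0.36·40.078 + 1.36·26.982 + 2.64·28.085 + 8·15.999 = 267.974 g/mol.
Mass of Al per formula unit: 1.36 × 26.982 = 36.696 g.
Weight fraction Al = 36.696 / 267.974 = 0.1369.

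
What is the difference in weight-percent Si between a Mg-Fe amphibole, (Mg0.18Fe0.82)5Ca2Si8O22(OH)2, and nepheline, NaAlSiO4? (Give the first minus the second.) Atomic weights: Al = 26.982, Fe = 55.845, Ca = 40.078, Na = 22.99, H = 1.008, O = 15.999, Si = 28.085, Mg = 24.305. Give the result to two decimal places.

M((Mg0.18Fe0.82)5Ca2Si8O22(OH)2) = 941.667 g/mol, so wt% Si = 224.680/941.667 × 100 = 23.86%.
M(NaAlSiO4) = 142.053 g/mol, so wt% Si = 28.085/142.053 × 100 = 19.77%.
23.86 − 19.77 = 4.09 pp.

4.09 percentage points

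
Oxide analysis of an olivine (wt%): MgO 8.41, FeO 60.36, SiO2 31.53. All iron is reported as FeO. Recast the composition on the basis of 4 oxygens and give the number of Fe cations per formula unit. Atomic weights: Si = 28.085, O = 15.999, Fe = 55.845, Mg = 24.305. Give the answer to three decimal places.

MgO (M=40.304): mol = 0.20866; Mg = 0.20866, O = 0.20866.
FeO (M=71.844): mol = 0.84015; Fe = 0.84015, O = 0.84015.
SiO2 (M=60.083): mol = 0.52477; Si = 0.52477, O = 1.04954.
ΣO = 2.09835; factor = 4/ΣO = 1.90626.
Fe apfu = 0.84015 × 1.90626 = 1.602.

1.602 Fe apfu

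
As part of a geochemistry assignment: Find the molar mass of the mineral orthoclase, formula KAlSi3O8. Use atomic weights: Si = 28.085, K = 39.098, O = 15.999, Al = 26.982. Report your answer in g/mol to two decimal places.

K: 1 × 39.098 = 39.0980
Al: 1 × 26.982 = 26.9820
Si: 3 × 28.085 = 84.2550
O: 8 × 15.999 = 127.9920
Summing the contributions gives the formula mass.

278.33 g/mol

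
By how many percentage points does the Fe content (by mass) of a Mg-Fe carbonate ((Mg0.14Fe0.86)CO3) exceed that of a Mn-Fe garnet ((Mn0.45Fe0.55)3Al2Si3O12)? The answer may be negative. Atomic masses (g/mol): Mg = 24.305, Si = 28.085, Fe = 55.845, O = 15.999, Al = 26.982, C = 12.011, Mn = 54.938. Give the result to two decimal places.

24.54 percentage points

Fe in (Mg0.14Fe0.86)CO3: molar mass 111.437 g/mol; 0.86×55.845 = 48.027 g → 43.10 wt%.
Fe in (Mn0.45Fe0.55)3Al2Si3O12: molar mass 496.518 g/mol; 1.65×55.845 = 92.144 g → 18.56 wt%.
Difference = 43.10 − 18.56 = 24.54 percentage points.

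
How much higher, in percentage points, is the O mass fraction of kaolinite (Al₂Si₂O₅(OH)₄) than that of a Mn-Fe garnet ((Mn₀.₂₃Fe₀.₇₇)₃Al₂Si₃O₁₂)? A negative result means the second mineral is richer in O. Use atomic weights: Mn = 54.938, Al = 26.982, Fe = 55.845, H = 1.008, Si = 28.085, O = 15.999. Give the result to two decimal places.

First mineral: 143.991 g O in 258.157 g formula = 55.78 wt% O.
Second mineral: 191.988 g O in 497.116 g formula = 38.62 wt% O.
55.78% − 38.62% gives a difference of 17.16 percentage points.

17.16 percentage points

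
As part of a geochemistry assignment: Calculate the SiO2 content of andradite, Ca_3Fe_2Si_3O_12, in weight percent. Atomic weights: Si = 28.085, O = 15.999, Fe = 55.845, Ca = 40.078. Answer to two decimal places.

Molar mass of Ca_3Fe_2Si_3O_12 = 3·40.078 + 2·55.845 + 3·28.085 + 12·15.999 = 508.167 g/mol.
Each formula unit contains 3 Si, equivalent to 3/1 = 3.0000 mol SiO2.
M(SiO2) = 1×28.085 + 2×15.999 = 60.083 g/mol.
Mass of SiO2 per formula unit = 3.0000 × 60.083 = 180.249 g.
SiO2 wt% = 180.249 / 508.167 × 100 = 35.47%.

35.47 wt%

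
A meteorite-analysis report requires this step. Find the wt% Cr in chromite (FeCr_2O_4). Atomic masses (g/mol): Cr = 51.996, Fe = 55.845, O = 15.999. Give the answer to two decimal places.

Molar mass of FeCr_2O_4: 1·55.845 + 2·51.996 + 4·15.999 = 223.833 g/mol.
Mass of Cr per formula unit: 2 × 51.996 = 103.992 g.
Weight fraction Cr = 103.992 / 223.833 = 0.4646.

46.46 weight percent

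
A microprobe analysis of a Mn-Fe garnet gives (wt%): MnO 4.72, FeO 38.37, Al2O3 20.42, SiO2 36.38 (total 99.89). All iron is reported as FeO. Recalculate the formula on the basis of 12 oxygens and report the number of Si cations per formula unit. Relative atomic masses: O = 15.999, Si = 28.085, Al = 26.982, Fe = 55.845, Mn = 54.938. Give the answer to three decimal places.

MnO (M=70.937): mol = 0.06654; Mn = 0.06654, O = 0.06654.
FeO (M=71.844): mol = 0.53407; Fe = 0.53407, O = 0.53407.
Al2O3 (M=101.961): mol = 0.20027; Al = 0.40054, O = 0.60081.
SiO2 (M=60.083): mol = 0.60550; Si = 0.60550, O = 1.21100.
ΣO = 2.41242; factor = 12/ΣO = 4.97426.
Si apfu = 0.60550 × 4.97426 = 3.012.

3.012 Si apfu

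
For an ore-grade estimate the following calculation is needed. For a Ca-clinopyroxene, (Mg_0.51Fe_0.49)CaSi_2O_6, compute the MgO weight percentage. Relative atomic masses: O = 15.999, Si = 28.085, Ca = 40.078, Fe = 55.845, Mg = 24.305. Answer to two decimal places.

Molar mass of (Mg_0.51Fe_0.49)CaSi_2O_6 = 0.51×24.305 + 0.49×55.845 + 1×40.078 + 2×28.085 + 6×15.999 = 232.002 g/mol.
Each formula unit contains 0.51 Mg, equivalent to 0.51/1 = 0.5100 mol MgO.
M(MgO) = 1×24.305 + 1×15.999 = 40.304 g/mol.
Mass of MgO per formula unit = 0.5100 × 40.304 = 20.555 g.
MgO wt% = 20.555 / 232.002 × 100 = 8.86%.

8.86 wt%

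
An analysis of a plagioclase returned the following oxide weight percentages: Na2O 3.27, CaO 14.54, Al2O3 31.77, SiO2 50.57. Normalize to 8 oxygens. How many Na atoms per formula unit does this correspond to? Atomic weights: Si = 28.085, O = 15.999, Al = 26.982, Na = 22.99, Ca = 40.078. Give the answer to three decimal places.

Na2O: 3.27/61.979 = 0.05276 mol → 0.10552 mol Na, 0.05276 mol O.
CaO: 14.54/56.077 = 0.25929 mol → 0.25929 mol Ca, 0.25929 mol O.
Al2O3: 31.77/101.961 = 0.31159 mol → 0.62318 mol Al, 0.93477 mol O.
SiO2: 50.57/60.083 = 0.84167 mol → 0.84167 mol Si, 1.68334 mol O.
Total oxygen = 2.93016 mol. Normalization factor = 8/2.93016 = 2.73023.
Na per 8 O = 0.10552 × 2.73023 = 0.288.

0.288 Na apfu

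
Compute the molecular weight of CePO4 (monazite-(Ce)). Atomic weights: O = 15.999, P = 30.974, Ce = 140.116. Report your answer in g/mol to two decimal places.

235.09 g/mol

M = 1×140.116 + 1×30.974 + 4×15.999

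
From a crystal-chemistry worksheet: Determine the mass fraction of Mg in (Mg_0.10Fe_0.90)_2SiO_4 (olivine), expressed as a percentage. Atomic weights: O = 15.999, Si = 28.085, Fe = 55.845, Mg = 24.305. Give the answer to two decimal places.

Formula mass = 0.20*24.305 + 1.80*55.845 + 1*28.085 + 4*15.999 = 197.463 g/mol, of which 4.861 g is Mg.
So Mg makes up 4.861/197.463 = 0.0246 of the mass, i.e. 2.46%.

2.46 wt%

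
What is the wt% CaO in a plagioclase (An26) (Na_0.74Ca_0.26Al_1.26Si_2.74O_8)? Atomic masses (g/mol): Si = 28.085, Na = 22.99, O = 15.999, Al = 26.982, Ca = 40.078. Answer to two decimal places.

5.47 wt%

M(Na_0.74Ca_0.26Al_1.26Si_2.74O_8) = 266.375 g/mol; M(CaO) = 56.077 g/mol.
Moles CaO per formula unit = 0.26 Ca ÷ 1 = 0.2600.
CaO fraction = (0.2600 × 56.077) / 266.375 = 14.580/266.375 = 0.0547.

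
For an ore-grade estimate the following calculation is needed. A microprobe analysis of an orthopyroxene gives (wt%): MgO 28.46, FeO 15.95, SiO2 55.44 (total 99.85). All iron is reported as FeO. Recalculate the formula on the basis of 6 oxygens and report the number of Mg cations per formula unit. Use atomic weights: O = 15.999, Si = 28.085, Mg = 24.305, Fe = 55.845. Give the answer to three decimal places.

1.528 Mg apfu

MgO: 28.46/40.304 = 0.70613 mol → 0.70613 mol Mg, 0.70613 mol O.
FeO: 15.95/71.844 = 0.22201 mol → 0.22201 mol Fe, 0.22201 mol O.
SiO2: 55.44/60.083 = 0.92272 mol → 0.92272 mol Si, 1.84544 mol O.
Total oxygen = 2.77358 mol. Normalization factor = 6/2.77358 = 2.16327.
Mg per 6 O = 0.70613 × 2.16327 = 1.528.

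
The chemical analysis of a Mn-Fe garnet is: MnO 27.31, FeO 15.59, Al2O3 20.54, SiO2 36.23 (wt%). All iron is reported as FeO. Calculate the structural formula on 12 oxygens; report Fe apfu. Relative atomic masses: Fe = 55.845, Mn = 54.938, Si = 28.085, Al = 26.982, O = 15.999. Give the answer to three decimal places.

1.079 Fe apfu

MnO (M=70.937): mol = 0.38499; Mn = 0.38499, O = 0.38499.
FeO (M=71.844): mol = 0.21700; Fe = 0.21700, O = 0.21700.
Al2O3 (M=101.961): mol = 0.20145; Al = 0.40290, O = 0.60435.
SiO2 (M=60.083): mol = 0.60300; Si = 0.60300, O = 1.20600.
ΣO = 2.41234; factor = 12/ΣO = 4.97442.
Fe apfu = 0.21700 × 4.97442 = 1.079.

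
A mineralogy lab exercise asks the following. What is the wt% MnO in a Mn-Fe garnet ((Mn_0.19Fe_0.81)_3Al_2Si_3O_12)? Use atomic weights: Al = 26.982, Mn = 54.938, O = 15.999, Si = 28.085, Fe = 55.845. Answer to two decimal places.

M((Mn_0.19Fe_0.81)_3Al_2Si_3O_12) = 497.225 g/mol; M(MnO) = 70.937 g/mol.
Moles MnO per formula unit = 0.57 Mn ÷ 1 = 0.5700.
MnO fraction = (0.5700 × 70.937) / 497.225 = 40.434/497.225 = 0.0813.

8.13 wt%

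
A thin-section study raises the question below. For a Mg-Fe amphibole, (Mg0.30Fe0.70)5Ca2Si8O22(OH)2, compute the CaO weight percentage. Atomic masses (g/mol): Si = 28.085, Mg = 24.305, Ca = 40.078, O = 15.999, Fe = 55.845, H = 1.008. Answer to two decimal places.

Formula mass = 922.743 g/mol.
2 Ca → 2.0000 mol CaO per formula unit; M(CaO) = 56.077, so CaO mass = 112.154 g.
112.154/922.743 × 100 = 12.15 wt%.

12.15 wt%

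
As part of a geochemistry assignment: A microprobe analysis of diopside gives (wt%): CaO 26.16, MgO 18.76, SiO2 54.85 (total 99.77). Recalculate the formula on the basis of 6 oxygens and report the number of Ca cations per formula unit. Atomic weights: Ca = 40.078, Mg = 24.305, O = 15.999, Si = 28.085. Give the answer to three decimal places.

CaO (M=56.077): mol = 0.46650; Ca = 0.46650, O = 0.46650.
MgO (M=40.304): mol = 0.46546; Mg = 0.46546, O = 0.46546.
SiO2 (M=60.083): mol = 0.91290; Si = 0.91290, O = 1.82580.
ΣO = 2.75776; factor = 6/ΣO = 2.17568.
Ca apfu = 0.46650 × 2.17568 = 1.015.

1.015 Ca apfu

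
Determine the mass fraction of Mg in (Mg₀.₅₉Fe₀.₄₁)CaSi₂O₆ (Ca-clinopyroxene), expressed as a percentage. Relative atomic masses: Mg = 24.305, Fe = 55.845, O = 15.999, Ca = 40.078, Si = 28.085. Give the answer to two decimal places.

6.25 weight percent

M((Mg₀.₅₉Fe₀.₄₁)CaSi₂O₆) = 229.478 g/mol.
Mg contributes 0.59 × 24.305 = 14.340 g per mole.
14.340/229.478 = 0.0625 → 6.25%.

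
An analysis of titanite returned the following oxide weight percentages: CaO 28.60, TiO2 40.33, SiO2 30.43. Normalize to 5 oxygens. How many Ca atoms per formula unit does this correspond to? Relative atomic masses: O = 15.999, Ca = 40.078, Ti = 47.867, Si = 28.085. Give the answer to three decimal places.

CaO (M=56.077): mol = 0.51001; Ca = 0.51001, O = 0.51001.
TiO2 (M=79.865): mol = 0.50498; Ti = 0.50498, O = 1.00996.
SiO2 (M=60.083): mol = 0.50647; Si = 0.50647, O = 1.01294.
ΣO = 2.53291; factor = 5/ΣO = 1.97401.
Ca apfu = 0.51001 × 1.97401 = 1.007.

1.007 Ca apfu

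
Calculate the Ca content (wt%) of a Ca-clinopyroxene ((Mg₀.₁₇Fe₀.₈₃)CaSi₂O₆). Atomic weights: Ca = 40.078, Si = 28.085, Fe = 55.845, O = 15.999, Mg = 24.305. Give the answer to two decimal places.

16.51 wt%

Molar mass of (Mg₀.₁₇Fe₀.₈₃)CaSi₂O₆: 0.17*24.305 + 0.83*55.845 + 1*40.078 + 2*28.085 + 6*15.999 = 242.725 g/mol.
Mass of Ca per formula unit: 1 × 40.078 = 40.078 g.
Weight fraction Ca = 40.078 / 242.725 = 0.1651.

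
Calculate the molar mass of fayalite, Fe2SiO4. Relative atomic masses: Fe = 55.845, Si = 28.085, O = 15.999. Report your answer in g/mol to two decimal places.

Fe: 2 × 55.845 = 111.6900
Si: 1 × 28.085 = 28.0850
O: 4 × 15.999 = 63.9960
Summing the contributions gives the formula mass.

203.77 g/mol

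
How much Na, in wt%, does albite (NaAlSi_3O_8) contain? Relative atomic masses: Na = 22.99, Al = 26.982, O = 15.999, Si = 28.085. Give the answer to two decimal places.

Molar mass of NaAlSi_3O_8: 1*22.99 + 1*26.982 + 3*28.085 + 8*15.999 = 262.219 g/mol.
Mass of Na per formula unit: 1 × 22.99 = 22.990 g.
Weight fraction Na = 22.990 / 262.219 = 0.0877.

8.77 wt%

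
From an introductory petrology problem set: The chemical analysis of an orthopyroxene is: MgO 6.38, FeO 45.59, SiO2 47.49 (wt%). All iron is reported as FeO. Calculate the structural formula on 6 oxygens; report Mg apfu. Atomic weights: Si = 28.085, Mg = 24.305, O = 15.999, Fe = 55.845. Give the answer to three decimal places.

0.400 Mg apfu

MgO: 6.38/40.304 = 0.15830 mol → 0.15830 mol Mg, 0.15830 mol O.
FeO: 45.59/71.844 = 0.63457 mol → 0.63457 mol Fe, 0.63457 mol O.
SiO2: 47.49/60.083 = 0.79041 mol → 0.79041 mol Si, 1.58082 mol O.
Total oxygen = 2.37369 mol. Normalization factor = 6/2.37369 = 2.52771.
Mg per 6 O = 0.15830 × 2.52771 = 0.400.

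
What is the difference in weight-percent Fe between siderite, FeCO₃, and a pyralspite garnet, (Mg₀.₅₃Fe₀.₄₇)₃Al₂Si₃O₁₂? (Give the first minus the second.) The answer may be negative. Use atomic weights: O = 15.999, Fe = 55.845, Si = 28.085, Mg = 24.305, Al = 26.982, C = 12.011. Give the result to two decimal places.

30.61 percentage points

Fe in FeCO₃: molar mass 115.853 g/mol; 1×55.845 = 55.845 g → 48.20 wt%.
Fe in (Mg₀.₅₃Fe₀.₄₇)₃Al₂Si₃O₁₂: molar mass 447.593 g/mol; 1.41×55.845 = 78.741 g → 17.59 wt%.
Difference = 48.20 − 17.59 = 30.61 percentage points.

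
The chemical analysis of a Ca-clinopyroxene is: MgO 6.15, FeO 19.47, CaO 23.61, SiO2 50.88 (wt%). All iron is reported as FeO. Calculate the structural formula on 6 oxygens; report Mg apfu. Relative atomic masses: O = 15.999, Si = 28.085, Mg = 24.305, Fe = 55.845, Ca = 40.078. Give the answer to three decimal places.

0.361 Mg apfu

MgO (M=40.304): mol = 0.15259; Mg = 0.15259, O = 0.15259.
FeO (M=71.844): mol = 0.27100; Fe = 0.27100, O = 0.27100.
CaO (M=56.077): mol = 0.42103; Ca = 0.42103, O = 0.42103.
SiO2 (M=60.083): mol = 0.84683; Si = 0.84683, O = 1.69366.
ΣO = 2.53828; factor = 6/ΣO = 2.36381.
Mg apfu = 0.15259 × 2.36381 = 0.361.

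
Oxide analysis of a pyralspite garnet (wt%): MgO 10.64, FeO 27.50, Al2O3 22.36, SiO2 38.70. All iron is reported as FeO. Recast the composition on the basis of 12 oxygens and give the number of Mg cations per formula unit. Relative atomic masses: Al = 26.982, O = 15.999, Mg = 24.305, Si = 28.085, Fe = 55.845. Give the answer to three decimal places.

1.222 Mg apfu

10.64 wt% MgO ÷ 40.304 g/mol = 0.26399 mol, giving 0.26399 Mg and 0.26399 O.
27.50 wt% FeO ÷ 71.844 g/mol = 0.38277 mol, giving 0.38277 Fe and 0.38277 O.
22.36 wt% Al2O3 ÷ 101.961 g/mol = 0.21930 mol, giving 0.43860 Al and 0.65790 O.
38.70 wt% SiO2 ÷ 60.083 g/mol = 0.64411 mol, giving 0.64411 Si and 1.28822 O.
Oxygen sums to 2.59288; scaling by 12/2.59288 = 4.62806 puts the formula on 12 O.
Mg: 0.26399 × 4.62806 = 1.222 atoms per formula unit.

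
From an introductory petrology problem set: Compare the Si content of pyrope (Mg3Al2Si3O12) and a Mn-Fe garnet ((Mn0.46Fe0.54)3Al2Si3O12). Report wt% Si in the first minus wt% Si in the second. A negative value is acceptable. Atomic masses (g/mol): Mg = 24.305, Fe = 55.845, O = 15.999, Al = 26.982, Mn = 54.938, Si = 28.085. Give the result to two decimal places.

M(Mg3Al2Si3O12) = 403.122 g/mol, so wt% Si = 84.255/403.122 × 100 = 20.90%.
M((Mn0.46Fe0.54)3Al2Si3O12) = 496.490 g/mol, so wt% Si = 84.255/496.490 × 100 = 16.97%.
20.90 − 16.97 = 3.93 pp.

3.93 percentage points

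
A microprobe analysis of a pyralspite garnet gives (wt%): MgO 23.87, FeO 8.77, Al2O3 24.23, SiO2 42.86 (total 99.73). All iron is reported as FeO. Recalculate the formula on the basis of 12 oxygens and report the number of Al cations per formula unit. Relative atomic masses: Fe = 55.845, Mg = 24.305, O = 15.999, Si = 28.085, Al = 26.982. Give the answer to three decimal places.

1.998 Al apfu

23.87 wt% MgO ÷ 40.304 g/mol = 0.59225 mol, giving 0.59225 Mg and 0.59225 O.
8.77 wt% FeO ÷ 71.844 g/mol = 0.12207 mol, giving 0.12207 Fe and 0.12207 O.
24.23 wt% Al2O3 ÷ 101.961 g/mol = 0.23764 mol, giving 0.47528 Al and 0.71292 O.
42.86 wt% SiO2 ÷ 60.083 g/mol = 0.71335 mol, giving 0.71335 Si and 1.42670 O.
Oxygen sums to 2.85394; scaling by 12/2.85394 = 4.20471 puts the formula on 12 O.
Al: 0.47528 × 4.20471 = 1.998 atoms per formula unit.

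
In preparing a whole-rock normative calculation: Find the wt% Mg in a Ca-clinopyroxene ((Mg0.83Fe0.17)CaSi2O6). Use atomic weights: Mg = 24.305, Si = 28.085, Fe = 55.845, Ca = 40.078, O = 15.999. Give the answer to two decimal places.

M((Mg0.83Fe0.17)CaSi2O6) = 221.909 g/mol.
Mg contributes 0.83 × 24.305 = 20.173 g per mole.
20.173/221.909 = 0.0909 → 9.09%.

9.09 mass %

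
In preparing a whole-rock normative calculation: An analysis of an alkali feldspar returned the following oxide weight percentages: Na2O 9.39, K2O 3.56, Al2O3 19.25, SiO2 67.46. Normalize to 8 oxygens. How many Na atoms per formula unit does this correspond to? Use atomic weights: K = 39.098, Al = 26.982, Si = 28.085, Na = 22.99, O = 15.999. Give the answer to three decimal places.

0.808 Na apfu

Na2O (M=61.979): mol = 0.15150; Na = 0.30300, O = 0.15150.
K2O (M=94.195): mol = 0.03779; K = 0.07558, O = 0.03779.
Al2O3 (M=101.961): mol = 0.18880; Al = 0.37760, O = 0.56640.
SiO2 (M=60.083): mol = 1.12278; Si = 1.12278, O = 2.24556.
ΣO = 3.00125; factor = 8/ΣO = 2.66556.
Na apfu = 0.30300 × 2.66556 = 0.808.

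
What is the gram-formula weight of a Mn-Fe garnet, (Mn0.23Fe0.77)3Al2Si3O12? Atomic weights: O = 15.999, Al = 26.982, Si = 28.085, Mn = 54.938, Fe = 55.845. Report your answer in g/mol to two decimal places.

497.12 g/mol

M = 0.69*54.938 + 2.31*55.845 + 2*26.982 + 3*28.085 + 12*15.999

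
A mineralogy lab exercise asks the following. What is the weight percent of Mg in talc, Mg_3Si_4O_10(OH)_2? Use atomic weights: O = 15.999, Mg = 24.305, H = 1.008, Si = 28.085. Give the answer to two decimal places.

Molar mass of Mg_3Si_4O_10(OH)_2: 3·24.305 + 4·28.085 + 12·15.999 + 2·1.008 = 379.259 g/mol.
Mass of Mg per formula unit: 3 × 24.305 = 72.915 g.
Weight fraction Mg = 72.915 / 379.259 = 0.1923.

19.23 mass %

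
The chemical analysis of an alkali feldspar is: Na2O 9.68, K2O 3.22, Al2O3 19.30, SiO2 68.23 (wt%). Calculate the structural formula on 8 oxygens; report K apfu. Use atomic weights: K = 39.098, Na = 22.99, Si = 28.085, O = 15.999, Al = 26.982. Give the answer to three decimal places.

0.181 K apfu

Na2O (M=61.979): mol = 0.15618; Na = 0.31236, O = 0.15618.
K2O (M=94.195): mol = 0.03418; K = 0.06836, O = 0.03418.
Al2O3 (M=101.961): mol = 0.18929; Al = 0.37858, O = 0.56787.
SiO2 (M=60.083): mol = 1.13560; Si = 1.13560, O = 2.27120.
ΣO = 3.02943; factor = 8/ΣO = 2.64076.
K apfu = 0.06836 × 2.64076 = 0.181.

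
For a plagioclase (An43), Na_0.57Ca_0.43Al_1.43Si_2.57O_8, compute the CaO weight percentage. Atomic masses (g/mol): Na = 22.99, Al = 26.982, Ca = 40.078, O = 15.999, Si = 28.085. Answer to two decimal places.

M(Na_0.57Ca_0.43Al_1.43Si_2.57O_8) = 269.093 g/mol; M(CaO) = 56.077 g/mol.
Moles CaO per formula unit = 0.43 Ca ÷ 1 = 0.4300.
CaO fraction = (0.4300 × 56.077) / 269.093 = 24.113/269.093 = 0.0896.

8.96 wt%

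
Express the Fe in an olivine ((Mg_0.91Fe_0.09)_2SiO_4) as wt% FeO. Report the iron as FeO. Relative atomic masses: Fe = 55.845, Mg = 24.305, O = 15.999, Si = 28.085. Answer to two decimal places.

Formula mass = 146.368 g/mol.
0.18 Fe → 0.1800 mol FeO per formula unit; M(FeO) = 71.844, so FeO mass = 12.932 g.
12.932/146.368 × 100 = 8.84 wt%.

8.84 wt%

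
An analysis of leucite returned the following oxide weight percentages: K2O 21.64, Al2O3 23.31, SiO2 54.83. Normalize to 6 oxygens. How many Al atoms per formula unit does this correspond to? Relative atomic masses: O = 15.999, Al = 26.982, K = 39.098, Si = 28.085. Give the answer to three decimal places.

K2O (M=94.195): mol = 0.22974; K = 0.45948, O = 0.22974.
Al2O3 (M=101.961): mol = 0.22862; Al = 0.45724, O = 0.68586.
SiO2 (M=60.083): mol = 0.91257; Si = 0.91257, O = 1.82514.
ΣO = 2.74074; factor = 6/ΣO = 2.18919.
Al apfu = 0.45724 × 2.18919 = 1.001.

1.001 Al apfu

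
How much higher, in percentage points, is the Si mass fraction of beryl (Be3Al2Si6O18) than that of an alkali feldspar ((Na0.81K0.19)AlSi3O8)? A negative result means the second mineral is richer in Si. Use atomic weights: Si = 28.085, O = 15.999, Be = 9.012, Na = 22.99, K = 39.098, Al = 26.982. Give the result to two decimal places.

-0.41 percentage points

First mineral: 168.510 g Si in 537.492 g formula = 31.35 wt% Si.
Second mineral: 84.255 g Si in 265.280 g formula = 31.76 wt% Si.
31.35% − 31.76% gives a difference of -0.41 percentage points.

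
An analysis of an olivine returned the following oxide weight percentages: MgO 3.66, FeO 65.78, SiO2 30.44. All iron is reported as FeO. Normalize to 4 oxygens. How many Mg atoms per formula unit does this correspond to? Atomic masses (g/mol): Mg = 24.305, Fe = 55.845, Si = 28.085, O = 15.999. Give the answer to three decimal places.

0.180 Mg apfu

3.66 wt% MgO ÷ 40.304 g/mol = 0.09081 mol, giving 0.09081 Mg and 0.09081 O.
65.78 wt% FeO ÷ 71.844 g/mol = 0.91559 mol, giving 0.91559 Fe and 0.91559 O.
30.44 wt% SiO2 ÷ 60.083 g/mol = 0.50663 mol, giving 0.50663 Si and 1.01326 O.
Oxygen sums to 2.01966; scaling by 4/2.01966 = 1.98053 puts the formula on 4 O.
Mg: 0.09081 × 1.98053 = 0.180 atoms per formula unit.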